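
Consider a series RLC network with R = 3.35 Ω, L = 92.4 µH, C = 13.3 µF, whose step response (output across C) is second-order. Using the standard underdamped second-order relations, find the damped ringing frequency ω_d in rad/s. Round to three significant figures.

For a series RLC circuit (capacitor voltage as output), ω_n = 1/√(LC) = 1/√(92.4 µH · 13.3 µF) = 28500 rad/s.
ζ = (R/2)·√(C/L) = (3.35/2)·√(13.3 µF/92.4 µH) = 0.635.
The damped frequency ω_d = ω_n√(1−ζ²) = 22000 rad/s.

ω_d ≈ 22000 rad/s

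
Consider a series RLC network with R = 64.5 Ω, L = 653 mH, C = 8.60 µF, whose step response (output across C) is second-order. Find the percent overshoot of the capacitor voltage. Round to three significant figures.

%OS ≈ 69.1%

For a series RLC circuit (capacitor voltage as output), ω_n = 1/√(LC) = 1/√(653 mH · 8.60 µF) = 422 rad/s.
ζ = (R/2)·√(C/L) = (64.5/2)·√(8.60 µF/653 mH) = 0.117.
%OS = 100 e^{−πζ/√(1−ζ²)} with ζ = 0.117 gives 69.1%.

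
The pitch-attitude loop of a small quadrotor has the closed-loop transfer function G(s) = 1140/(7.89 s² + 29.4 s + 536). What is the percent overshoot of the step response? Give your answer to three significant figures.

Dividing through by 7.89: denominator becomes s² + 3.726 s + 67.93.
So ω_n = √67.93 = 8.24 rad/s and ζ = 3.726/(2·8.24) = 0.226.
%OS = 100 e^{−πζ/√(1−ζ²)} with ζ = 0.226 gives 48.2%.

%OS ≈ 48.2%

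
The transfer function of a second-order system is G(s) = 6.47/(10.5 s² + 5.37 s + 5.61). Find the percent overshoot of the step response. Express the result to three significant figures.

%OS ≈ 30.9%

Dividing through by 10.5: denominator becomes s² + 0.5114 s + 0.5343.
So ω_n = √0.5343 = 0.731 rad/s and ζ = 0.5114/(2·0.731) = 0.350.
%OS = 100·exp(−πζ/√(1−ζ²)) = 30.9%.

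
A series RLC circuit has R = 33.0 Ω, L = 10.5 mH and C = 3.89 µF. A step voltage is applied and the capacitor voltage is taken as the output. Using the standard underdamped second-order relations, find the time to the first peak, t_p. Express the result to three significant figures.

For a series RLC circuit (capacitor voltage as output), ω_n = 1/√(LC) = 1/√(10.5 mH · 3.89 µF) = 4950 rad/s.
ζ = (R/2)·√(C/L) = (33.0/2)·√(3.89 µF/10.5 mH) = 0.318.
ω_d = 4950·√(1 − 0.318²) = 4690 rad/s. t_p = π/ω_d = 0.000670 s.

t_p ≈ 0.000670 s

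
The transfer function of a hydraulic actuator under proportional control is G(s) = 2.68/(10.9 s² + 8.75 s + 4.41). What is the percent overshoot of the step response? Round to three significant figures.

%OS ≈ 7.77%

Dividing through by 10.9: denominator becomes s² + 0.8028 s + 0.4046.
So ω_n = √0.4046 = 0.636 rad/s and ζ = 0.8028/(2·0.636) = 0.631.
%OS = 100·exp(−πζ/√(1−ζ²)) = 7.77%.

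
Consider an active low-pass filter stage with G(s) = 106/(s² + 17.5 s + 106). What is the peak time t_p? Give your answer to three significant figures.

t_p ≈ 0.579 s

Matching coefficients with s² + 2ζω_n s + ω_n² gives ω_n² = 106 ⇒ ω_n = 10.3 rad/s, and ζ = 17.5/(2ω_n) = 0.850.
ω_d = 10.3·√(1 − 0.850²) = 5.43 rad/s. Then t_p = π/ω_d = 0.579 s.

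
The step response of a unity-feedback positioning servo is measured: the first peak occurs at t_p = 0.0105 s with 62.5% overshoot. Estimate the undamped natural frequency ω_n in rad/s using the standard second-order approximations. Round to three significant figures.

ω_n ≈ 303 rad/s

ζ from %OS: ζ = |ln 0.625|/√(π²+ln²0.625) = 0.148.
t_p = π/ω_d ⇒ ω_d = 299 rad/s; then ω_n = ω_d/√(1−ζ²) = 303 rad/s.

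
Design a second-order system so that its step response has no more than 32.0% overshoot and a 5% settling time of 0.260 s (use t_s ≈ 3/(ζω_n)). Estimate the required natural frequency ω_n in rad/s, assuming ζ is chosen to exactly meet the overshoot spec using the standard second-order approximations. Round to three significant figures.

ω_n ≈ 33.8 rad/s

ζ = −ln(OS)/√(π² + (ln OS)²). With OS = 0.320, ln OS = −1.139 and ζ = 1.139/3.342 = 0.341.
Then ω_n = 3/(ζ t_s) = 3/(0.341 × 0.260) = 33.8 rad/s.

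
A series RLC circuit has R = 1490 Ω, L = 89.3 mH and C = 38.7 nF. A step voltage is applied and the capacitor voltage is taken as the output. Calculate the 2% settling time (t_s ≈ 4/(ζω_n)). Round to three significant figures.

t_s ≈ 0.000479 s

For a series RLC circuit (capacitor voltage as output), ω_n = 1/√(LC) = 1/√(89.3 mH · 38.7 nF) = 17000 rad/s.
ζ = (R/2)·√(C/L) = (1490/2)·√(38.7 nF/89.3 mH) = 0.490.
t_s ≈ 4/(ζω_n) = 0.000479 s.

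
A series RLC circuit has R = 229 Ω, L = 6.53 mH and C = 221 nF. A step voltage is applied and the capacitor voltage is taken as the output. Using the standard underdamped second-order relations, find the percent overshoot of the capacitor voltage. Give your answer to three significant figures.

%OS ≈ 6.05%

For a series RLC circuit (capacitor voltage as output), ω_n = 1/√(LC) = 1/√(6.53 mH · 221 nF) = 26300 rad/s.
ζ = (R/2)·√(C/L) = (229/2)·√(221 nF/6.53 mH) = 0.666.
%OS = 100 e^{−πζ/√(1−ζ²)} with ζ = 0.666 gives 6.05%.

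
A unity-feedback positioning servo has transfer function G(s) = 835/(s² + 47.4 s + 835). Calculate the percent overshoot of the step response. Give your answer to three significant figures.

Matching coefficients with s² + 2ζω_n s + ω_n² gives ω_n² = 835 ⇒ ω_n = 28.9 rad/s, and ζ = 47.4/(2ω_n) = 0.820.
%OS = 100·exp(−πζ/√(1−ζ²)) = 1.11%.

%OS ≈ 1.11%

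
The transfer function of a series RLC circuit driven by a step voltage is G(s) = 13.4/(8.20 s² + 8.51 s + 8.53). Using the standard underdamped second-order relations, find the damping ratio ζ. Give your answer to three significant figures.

Dividing through by 8.20: denominator becomes s² + 1.038 s + 1.040.
So ω_n = √1.040 = 1.02 rad/s and ζ = 1.038/(2·1.02) = 0.509.

ζ ≈ 0.509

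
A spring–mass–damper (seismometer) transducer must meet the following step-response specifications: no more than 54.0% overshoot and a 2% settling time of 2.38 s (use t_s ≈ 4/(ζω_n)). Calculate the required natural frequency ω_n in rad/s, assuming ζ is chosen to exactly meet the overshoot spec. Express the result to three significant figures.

From %OS = 100·exp(−πζ/√(1−ζ²)), invert to get ζ = −ln(OS)/√(π² + ln²(OS)) with OS = 0.540.
−ln 0.540 = 0.6162, so ζ = 0.6162/√(π² + 0.3797) = 0.192.
From t_s ≈ 4/(ζω_n): ω_n = 4/(ζ·t_s) = 4/(0.192·2.38) = 8.73 rad/s.

ω_n ≈ 8.73 rad/s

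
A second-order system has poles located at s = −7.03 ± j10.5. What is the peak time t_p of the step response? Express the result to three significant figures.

t_p = π/ω_d with ω_d = 10.5 (the imaginary part), so t_p = 0.299 s.

t_p ≈ 0.299 s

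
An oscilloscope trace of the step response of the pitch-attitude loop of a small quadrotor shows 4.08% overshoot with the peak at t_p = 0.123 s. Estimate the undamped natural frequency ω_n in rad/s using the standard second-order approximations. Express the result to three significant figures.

ω_n ≈ 36.5 rad/s

From the overshoot, ζ = −ln(OS)/√(π²+ln²(OS)) = 0.713.
t_p = π/ω_d ⇒ ω_d = 25.5 rad/s; then ω_n = ω_d/√(1−ζ²) = 36.5 rad/s.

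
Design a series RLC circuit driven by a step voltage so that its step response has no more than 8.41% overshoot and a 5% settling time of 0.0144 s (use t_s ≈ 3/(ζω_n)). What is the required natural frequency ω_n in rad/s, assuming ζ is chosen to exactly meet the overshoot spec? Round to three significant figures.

From %OS = 100·exp(−πζ/√(1−ζ²)), invert to get ζ = −ln(OS)/√(π² + ln²(OS)) with OS = 0.0841.
−ln 0.0841 = 2.476, so ζ = 2.476/√(π² + 6.129) = 0.619.
Then ω_n = 3/(ζ t_s) = 3/(0.619 × 0.0144) = 337 rad/s.

ω_n ≈ 337 rad/s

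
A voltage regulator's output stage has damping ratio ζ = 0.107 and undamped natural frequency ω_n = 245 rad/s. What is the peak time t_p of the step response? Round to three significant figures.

The damped frequency is ω_d = ω_n√(1−ζ²) = 245·√(1−0.0114) = 244 rad/s.
Peak time t_p = π/ω_d = π/244 = 0.0129 s.

t_p ≈ 0.0129 s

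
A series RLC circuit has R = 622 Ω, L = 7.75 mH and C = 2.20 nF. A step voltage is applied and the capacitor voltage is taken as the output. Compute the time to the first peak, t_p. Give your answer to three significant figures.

For a series RLC circuit (capacitor voltage as output), ω_n = 1/√(LC) = 1/√(7.75 mH · 2.20 nF) = 242000 rad/s.
ζ = (R/2)·√(C/L) = (622/2)·√(2.20 nF/7.75 mH) = 0.166.
ω_d = 242000·√(1 − 0.166²) = 239000 rad/s. t_p = π/ω_d = 0.0000132 s.

t_p ≈ 0.0000132 s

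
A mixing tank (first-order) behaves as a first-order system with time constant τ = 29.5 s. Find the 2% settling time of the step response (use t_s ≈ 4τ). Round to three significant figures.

t_s ≈ 4τ = 118 s.

t_s ≈ 118 s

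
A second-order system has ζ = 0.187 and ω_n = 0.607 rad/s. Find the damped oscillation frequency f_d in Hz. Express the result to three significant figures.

f_d ≈ 0.0949 Hz

ω_d = ω_n√(1−ζ²) = 0.607·√0.965 = 0.596 rad/s.
f_d = ω_d/(2π) = 0.0949 Hz.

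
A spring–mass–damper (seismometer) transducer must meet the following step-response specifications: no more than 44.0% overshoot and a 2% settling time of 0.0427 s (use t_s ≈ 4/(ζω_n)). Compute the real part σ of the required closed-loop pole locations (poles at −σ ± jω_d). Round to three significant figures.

The settling-time spec alone fixes σ = ζω_n = 4/t_s = 4/0.0427 = 93.7.
(Overshoot then fixes ζ = 0.253 and hence ω_d = σ·√(1−ζ²)/ζ = 358 rad/s.)

σ ≈ 93.7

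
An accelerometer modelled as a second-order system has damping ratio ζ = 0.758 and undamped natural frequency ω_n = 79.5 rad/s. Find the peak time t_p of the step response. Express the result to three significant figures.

The damped frequency is ω_d = ω_n√(1−ζ²) = 79.5·√(1−0.575) = 51.9 rad/s.
Peak time t_p = π/ω_d = π/51.9 = 0.0606 s.

t_p ≈ 0.0606 s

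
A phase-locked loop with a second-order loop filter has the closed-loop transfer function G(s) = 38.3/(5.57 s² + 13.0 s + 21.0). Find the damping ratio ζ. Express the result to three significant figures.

ζ ≈ 0.601

Dividing through by 5.57: denominator becomes s² + 2.334 s + 3.770.
So ω_n = √3.770 = 1.94 rad/s and ζ = 2.334/(2·1.94) = 0.601.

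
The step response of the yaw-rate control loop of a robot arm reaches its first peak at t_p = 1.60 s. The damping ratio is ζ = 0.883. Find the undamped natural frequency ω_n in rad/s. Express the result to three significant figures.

ω_n ≈ 4.18 rad/s

Peak time t_p = π/ω_d, so ω_d = π/t_p = π/1.60 = 1.96 rad/s.
ω_n = ω_d/√(1−ζ²) = 1.96/√0.220 = 4.18 rad/s.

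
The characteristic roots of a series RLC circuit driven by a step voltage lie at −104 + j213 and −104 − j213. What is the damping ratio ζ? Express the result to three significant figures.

The poles are at −σ ± jω_d with σ = 104 and ω_d = 213, so ω_n = √(σ²+ω_d²) = 237 rad/s and ζ = σ/ω_n = 0.439.

ζ ≈ 0.439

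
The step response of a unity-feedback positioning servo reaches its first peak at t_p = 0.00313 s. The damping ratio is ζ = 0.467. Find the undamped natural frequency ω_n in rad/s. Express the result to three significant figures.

Peak time t_p = π/ω_d, so ω_d = π/t_p = π/0.00313 = 1000 rad/s.
ω_n = ω_d/√(1−ζ²) = 1000/√0.782 = 1140 rad/s.

ω_n ≈ 1140 rad/s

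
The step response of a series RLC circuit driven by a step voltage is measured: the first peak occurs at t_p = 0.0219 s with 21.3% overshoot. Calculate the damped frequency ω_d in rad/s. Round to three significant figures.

t_p = π/ω_d, so ω_d = π/0.0219 = 143 rad/s.

ω_d ≈ 143 rad/s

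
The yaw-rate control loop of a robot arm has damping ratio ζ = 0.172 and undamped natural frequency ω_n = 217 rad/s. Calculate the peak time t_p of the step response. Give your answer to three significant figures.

The damped frequency is ω_d = ω_n√(1−ζ²) = 217·√(1−0.0296) = 214 rad/s.
Peak time t_p = π/ω_d = π/214 = 0.0147 s.

t_p ≈ 0.0147 s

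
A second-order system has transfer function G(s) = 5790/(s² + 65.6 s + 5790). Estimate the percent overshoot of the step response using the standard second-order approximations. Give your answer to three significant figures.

Matching coefficients with s² + 2ζω_n s + ω_n² gives ω_n² = 5790 ⇒ ω_n = 76.1 rad/s, and ζ = 65.6/(2ω_n) = 0.431.
%OS = 100·exp(−πζ/√(1−ζ²)) = 22.3%.

%OS ≈ 22.3%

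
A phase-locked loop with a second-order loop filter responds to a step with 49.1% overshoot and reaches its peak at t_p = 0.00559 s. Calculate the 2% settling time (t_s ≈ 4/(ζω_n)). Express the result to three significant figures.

t_s ≈ 0.0314 s

The overshoot fixes ζ = −ln(OS)/√(π²+ln²(OS)) = 0.221.
From t_p = π/ω_d, ω_d = π/0.00559 = 562 rad/s, so ω_n = ω_d/√(1−ζ²) = 576 rad/s.
t_s ≈ 4/(ζω_n) = 4/(0.221·576) = 0.0314 s.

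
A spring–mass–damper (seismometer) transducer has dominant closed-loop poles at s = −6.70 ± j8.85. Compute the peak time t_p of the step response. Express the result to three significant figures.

t_p ≈ 0.355 s

t_p = π/ω_d with ω_d = 8.85 (the imaginary part), so t_p = 0.355 s.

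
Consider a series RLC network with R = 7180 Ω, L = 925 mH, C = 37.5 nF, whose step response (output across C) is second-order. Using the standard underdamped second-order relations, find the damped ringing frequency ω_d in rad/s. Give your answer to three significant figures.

ω_d ≈ 3710 rad/s

For a series RLC circuit (capacitor voltage as output), ω_n = 1/√(LC) = 1/√(925 mH · 37.5 nF) = 5370 rad/s.
ζ = (R/2)·√(C/L) = (7180/2)·√(37.5 nF/925 mH) = 0.723.
The damped frequency ω_d = ω_n√(1−ζ²) = 3710 rad/s.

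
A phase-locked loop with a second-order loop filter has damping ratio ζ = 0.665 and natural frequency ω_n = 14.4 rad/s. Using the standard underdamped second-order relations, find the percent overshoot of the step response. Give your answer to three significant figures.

%OS ≈ 6.10%

For an underdamped second-order system, %OS = 100·exp(−πζ/√(1−ζ²)).
πζ/√(1−ζ²) = π·0.665/√(1−0.442) = 2.797, so %OS = 100·e^(−2.797) = 6.10%.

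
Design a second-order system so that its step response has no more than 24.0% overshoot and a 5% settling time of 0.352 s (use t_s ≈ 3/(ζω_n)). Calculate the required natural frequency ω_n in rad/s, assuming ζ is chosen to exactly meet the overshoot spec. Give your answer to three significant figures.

Inverting the overshoot relation: ζ = |ln 0.240|/√(π² + ln²0.240) = 0.414.
From t_s ≈ 3/(ζω_n): ω_n = 3/(ζ·t_s) = 3/(0.414·0.352) = 20.6 rad/s.

ω_n ≈ 20.6 rad/s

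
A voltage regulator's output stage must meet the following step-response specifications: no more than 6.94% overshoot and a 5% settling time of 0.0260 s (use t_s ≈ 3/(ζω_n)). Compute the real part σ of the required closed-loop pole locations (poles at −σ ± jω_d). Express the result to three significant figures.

σ ≈ 115

The settling-time spec alone fixes σ = ζω_n = 3/t_s = 3/0.0260 = 115.
(Overshoot then fixes ζ = 0.647 and hence ω_d = σ·√(1−ζ²)/ζ = 136 rad/s.)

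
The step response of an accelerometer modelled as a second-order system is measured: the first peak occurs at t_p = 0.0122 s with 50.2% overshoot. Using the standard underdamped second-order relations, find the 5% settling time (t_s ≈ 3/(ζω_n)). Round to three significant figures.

The overshoot fixes ζ = −ln(OS)/√(π²+ln²(OS)) = 0.214.
From t_p = π/ω_d, ω_d = π/0.0122 = 258 rad/s, so ω_n = ω_d/√(1−ζ²) = 264 rad/s.
t_s ≈ 3/(ζω_n) = 3/(0.214·264) = 0.0531 s.

t_s ≈ 0.0531 s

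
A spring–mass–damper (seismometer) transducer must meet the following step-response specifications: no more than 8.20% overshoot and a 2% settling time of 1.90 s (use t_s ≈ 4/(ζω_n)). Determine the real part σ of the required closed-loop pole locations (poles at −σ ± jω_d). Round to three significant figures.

The settling-time spec alone fixes σ = ζω_n = 4/t_s = 4/1.90 = 2.11.
(Overshoot then fixes ζ = 0.623 and hence ω_d = σ·√(1−ζ²)/ζ = 2.64 rad/s.)

σ ≈ 2.11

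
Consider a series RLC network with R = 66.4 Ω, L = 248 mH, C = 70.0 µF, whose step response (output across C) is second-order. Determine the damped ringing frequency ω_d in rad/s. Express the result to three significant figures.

ω_d ≈ 199 rad/s

For a series RLC circuit (capacitor voltage as output), ω_n = 1/√(LC) = 1/√(248 mH · 70.0 µF) = 240 rad/s.
ζ = (R/2)·√(C/L) = (66.4/2)·√(70.0 µF/248 mH) = 0.558.
ω_d = ω_n√(1−ζ²) = 199 rad/s.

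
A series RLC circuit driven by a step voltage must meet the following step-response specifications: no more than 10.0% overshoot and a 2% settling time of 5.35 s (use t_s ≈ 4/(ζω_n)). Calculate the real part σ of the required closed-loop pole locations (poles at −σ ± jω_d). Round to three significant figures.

σ ≈ 0.748

The settling-time spec alone fixes σ = ζω_n = 4/t_s = 4/5.35 = 0.748.
(Overshoot then fixes ζ = 0.591 and hence ω_d = σ·√(1−ζ²)/ζ = 1.02 rad/s.)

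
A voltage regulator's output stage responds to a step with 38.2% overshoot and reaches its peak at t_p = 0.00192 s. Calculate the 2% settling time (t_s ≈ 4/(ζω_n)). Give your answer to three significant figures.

t_s ≈ 0.00798 s

The overshoot fixes ζ = −ln(OS)/√(π²+ln²(OS)) = 0.293.
From t_p = π/ω_d, ω_d = π/0.00192 = 1640 rad/s, so ω_n = ω_d/√(1−ζ²) = 1710 rad/s.
t_s ≈ 4/(ζω_n) = 4/(0.293·1710) = 0.00798 s.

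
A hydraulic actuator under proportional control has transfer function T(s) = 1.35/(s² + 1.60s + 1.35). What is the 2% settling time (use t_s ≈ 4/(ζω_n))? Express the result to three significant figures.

t_s ≈ 5.00 s

Comparing the denominator to s² + 2ζω_n s + ω_n²: ω_n = √1.35 = 1.16 rad/s, and 2ζω_n = 1.60 so ζ = 1.60/(2·1.16) = 0.689.
t_s ≈ 4/(ζω_n) = 4/(0.689·1.16) = 5.00 s.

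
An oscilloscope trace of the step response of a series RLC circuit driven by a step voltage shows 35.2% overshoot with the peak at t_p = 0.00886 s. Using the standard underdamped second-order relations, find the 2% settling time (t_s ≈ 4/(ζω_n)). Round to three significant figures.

t_s ≈ 0.0339 s

ζ from %OS: ζ = |ln 0.352|/√(π²+ln²0.352) = 0.315.
From t_p = π/ω_d, ω_d = π/0.00886 = 355 rad/s, so ω_n = ω_d/√(1−ζ²) = 374 rad/s.
t_s ≈ 4/(ζω_n) = 4/(0.315·374) = 0.0339 s.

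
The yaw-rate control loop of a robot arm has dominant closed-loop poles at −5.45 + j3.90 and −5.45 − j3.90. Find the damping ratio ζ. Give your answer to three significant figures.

ζ ≈ 0.813

The poles are at −σ ± jω_d with σ = 5.45 and ω_d = 3.90, so ω_n = √(σ²+ω_d²) = 6.70 rad/s and ζ = σ/ω_n = 0.813.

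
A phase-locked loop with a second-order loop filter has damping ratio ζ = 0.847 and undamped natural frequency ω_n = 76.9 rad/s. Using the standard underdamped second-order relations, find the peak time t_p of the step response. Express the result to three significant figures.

t_p ≈ 0.0769 s

The damped frequency is ω_d = ω_n√(1−ζ²) = 76.9·√(1−0.717) = 40.9 rad/s.
Peak time t_p = π/ω_d = π/40.9 = 0.0769 s.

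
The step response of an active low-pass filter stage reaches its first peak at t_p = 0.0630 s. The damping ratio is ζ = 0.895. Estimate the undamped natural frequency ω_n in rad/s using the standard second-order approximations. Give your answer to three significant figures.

ω_n ≈ 112 rad/s

Peak time t_p = π/ω_d, so ω_d = π/t_p = π/0.0630 = 49.9 rad/s.
ω_n = ω_d/√(1−ζ²) = 49.9/√0.199 = 112 rad/s.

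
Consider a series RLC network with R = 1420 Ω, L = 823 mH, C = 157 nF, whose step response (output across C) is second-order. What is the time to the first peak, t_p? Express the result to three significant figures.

For a series RLC circuit (capacitor voltage as output), ω_n = 1/√(LC) = 1/√(823 mH · 157 nF) = 2780 rad/s.
ζ = (R/2)·√(C/L) = (1420/2)·√(157 nF/823 mH) = 0.310.
The damped frequency ω_d = ω_n√(1−ζ²) = 2640 rad/s. t_p = π/ω_d = 0.00119 s.

t_p ≈ 0.00119 s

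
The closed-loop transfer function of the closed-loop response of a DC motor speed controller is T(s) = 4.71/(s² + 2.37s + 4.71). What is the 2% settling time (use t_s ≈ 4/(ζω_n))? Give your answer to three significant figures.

t_s ≈ 3.38 s

Matching coefficients with s² + 2ζω_n s + ω_n² gives ω_n² = 4.71 ⇒ ω_n = 2.17 rad/s, and ζ = 2.37/(2ω_n) = 0.546.
t_s ≈ 4/(ζω_n) = 4/(0.546·2.17) = 3.38 s.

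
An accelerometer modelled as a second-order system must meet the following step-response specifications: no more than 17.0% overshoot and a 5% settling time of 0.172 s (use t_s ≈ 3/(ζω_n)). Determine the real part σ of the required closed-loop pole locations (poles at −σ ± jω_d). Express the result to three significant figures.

σ ≈ 17.4

The settling-time spec alone fixes σ = ζω_n = 3/t_s = 3/0.172 = 17.4.
(Overshoot then fixes ζ = 0.491 and hence ω_d = σ·√(1−ζ²)/ζ = 30.9 rad/s.)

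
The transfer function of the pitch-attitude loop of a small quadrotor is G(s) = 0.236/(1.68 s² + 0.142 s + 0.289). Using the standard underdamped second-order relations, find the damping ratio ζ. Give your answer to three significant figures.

Dividing through by 1.68: denominator becomes s² + 0.08452 s + 0.1720.
So ω_n = √0.1720 = 0.415 rad/s and ζ = 0.08452/(2·0.415) = 0.102.

ζ ≈ 0.102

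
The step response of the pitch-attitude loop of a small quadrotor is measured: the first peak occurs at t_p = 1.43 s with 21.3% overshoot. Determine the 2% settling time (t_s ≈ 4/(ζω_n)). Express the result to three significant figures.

ζ from %OS: ζ = |ln 0.213|/√(π²+ln²0.213) = 0.442.
t_p = π/ω_d ⇒ ω_d = 2.20 rad/s; then ω_n = ω_d/√(1−ζ²) = 2.45 rad/s.
t_s ≈ 4/(ζω_n) = 4/(0.442·2.45) = 3.70 s.

t_s ≈ 3.70 s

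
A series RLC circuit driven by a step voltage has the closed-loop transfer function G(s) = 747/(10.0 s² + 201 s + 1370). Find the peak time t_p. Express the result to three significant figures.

t_p ≈ 0.524 s

Dividing through by 10.0: denominator becomes s² + 20.10 s + 137.0.
So ω_n = √137.0 = 11.7 rad/s and ζ = 20.10/(2·11.7) = 0.859.
ω_d = 11.7·√(1 − 0.859²) = 6.00 rad/s. t_p = π/ω_d = 0.524 s.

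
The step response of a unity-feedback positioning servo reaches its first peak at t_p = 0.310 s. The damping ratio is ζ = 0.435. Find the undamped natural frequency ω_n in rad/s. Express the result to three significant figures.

ω_n ≈ 11.3 rad/s

Peak time t_p = π/ω_d, so ω_d = π/t_p = π/0.310 = 10.1 rad/s.
ω_n = ω_d/√(1−ζ²) = 10.1/√0.811 = 11.3 rad/s.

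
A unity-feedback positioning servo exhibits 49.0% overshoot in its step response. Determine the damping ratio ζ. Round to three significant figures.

Inverting the overshoot relation: ζ = |ln 0.490|/√(π² + ln²0.490) = 0.221.

ζ ≈ 0.221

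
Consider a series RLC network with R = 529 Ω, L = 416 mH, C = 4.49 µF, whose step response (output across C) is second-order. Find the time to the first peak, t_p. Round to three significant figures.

t_p ≈ 0.00868 s

For a series RLC circuit (capacitor voltage as output), ω_n = 1/√(LC) = 1/√(416 mH · 4.49 µF) = 732 rad/s.
ζ = (R/2)·√(C/L) = (529/2)·√(4.49 µF/416 mH) = 0.869.
The damped frequency ω_d = ω_n√(1−ζ²) = 362 rad/s. t_p = π/ω_d = 0.00868 s.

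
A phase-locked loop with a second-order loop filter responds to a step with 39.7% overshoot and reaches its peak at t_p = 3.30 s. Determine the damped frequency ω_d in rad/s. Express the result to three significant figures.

ω_d ≈ 0.952 rad/s

t_p = π/ω_d, so ω_d = π/3.30 = 0.952 rad/s.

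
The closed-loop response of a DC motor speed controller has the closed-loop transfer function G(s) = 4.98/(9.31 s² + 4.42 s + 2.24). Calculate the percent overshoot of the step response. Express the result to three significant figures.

%OS ≈ 17.6%

Dividing through by 9.31: denominator becomes s² + 0.4748 s + 0.2406.
So ω_n = √0.2406 = 0.491 rad/s and ζ = 0.4748/(2·0.491) = 0.484.
%OS = 100·exp(−πζ/√(1−ζ²)) = 17.6%.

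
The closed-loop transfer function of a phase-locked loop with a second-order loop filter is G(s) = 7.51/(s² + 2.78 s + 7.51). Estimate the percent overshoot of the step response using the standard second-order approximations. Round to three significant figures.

%OS ≈ 15.7%

Matching coefficients with s² + 2ζω_n s + ω_n² gives ω_n² = 7.51 ⇒ ω_n = 2.74 rad/s, and ζ = 2.78/(2ω_n) = 0.507.
%OS = 100·exp(−πζ/√(1−ζ²)) = 15.7%.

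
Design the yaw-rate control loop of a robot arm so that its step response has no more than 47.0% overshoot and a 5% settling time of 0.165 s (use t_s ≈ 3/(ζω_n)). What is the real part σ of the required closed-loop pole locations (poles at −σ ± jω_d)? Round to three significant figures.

The settling-time spec alone fixes σ = ζω_n = 3/t_s = 3/0.165 = 18.2.
(Overshoot then fixes ζ = 0.234 and hence ω_d = σ·√(1−ζ²)/ζ = 75.7 rad/s.)

σ ≈ 18.2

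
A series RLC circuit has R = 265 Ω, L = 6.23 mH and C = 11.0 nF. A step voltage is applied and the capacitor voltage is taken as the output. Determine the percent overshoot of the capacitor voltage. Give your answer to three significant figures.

%OS ≈ 57.0%

For a series RLC circuit (capacitor voltage as output), ω_n = 1/√(LC) = 1/√(6.23 mH · 11.0 nF) = 121000 rad/s.
ζ = (R/2)·√(C/L) = (265/2)·√(11.0 nF/6.23 mH) = 0.176.
Overshoot: exp(−π·0.176/√(1−0.176²)) = 0.570, i.e. 57.0%.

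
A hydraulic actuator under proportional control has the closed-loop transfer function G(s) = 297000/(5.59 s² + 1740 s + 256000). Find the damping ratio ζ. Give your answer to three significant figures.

Dividing through by 5.59: denominator becomes s² + 311.3 s + 45800.
So ω_n = √45800 = 214 rad/s and ζ = 311.3/(2·214) = 0.727.

ζ ≈ 0.727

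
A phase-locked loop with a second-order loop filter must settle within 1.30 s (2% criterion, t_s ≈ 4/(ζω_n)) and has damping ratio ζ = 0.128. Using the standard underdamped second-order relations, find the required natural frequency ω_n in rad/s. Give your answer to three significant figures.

Rearranging t_s ≈ 4/(ζω_n) gives ω_n = 4/(ζ·t_s) = 4/(0.128 × 1.30) = 24.0 rad/s.

ω_n ≈ 24.0 rad/s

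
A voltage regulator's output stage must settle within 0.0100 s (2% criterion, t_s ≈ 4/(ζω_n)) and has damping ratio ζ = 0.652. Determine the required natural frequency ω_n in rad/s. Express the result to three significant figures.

Rearranging t_s ≈ 4/(ζω_n) gives ω_n = 4/(ζ·t_s) = 4/(0.652 × 0.0100) = 613 rad/s.

ω_n ≈ 613 rad/s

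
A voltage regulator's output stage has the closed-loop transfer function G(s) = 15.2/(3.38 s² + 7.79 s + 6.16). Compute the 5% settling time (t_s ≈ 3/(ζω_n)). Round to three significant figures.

t_s ≈ 2.60 s

Dividing through by 3.38: denominator becomes s² + 2.305 s + 1.822.
So ω_n = √1.822 = 1.35 rad/s and ζ = 2.305/(2·1.35) = 0.854.
t_s ≈ 3/(ζω_n) = 2.60 s.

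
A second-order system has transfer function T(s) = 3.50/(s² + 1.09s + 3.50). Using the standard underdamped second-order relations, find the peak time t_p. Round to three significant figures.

t_p ≈ 1.76 s

ω_n = √3.50 = 1.87 rad/s; ζ = 1.09/(2·1.87) = 0.291.
ω_d = ω_n√(1−ζ²) = 1.79 rad/s. Then t_p = π/ω_d = 1.76 s.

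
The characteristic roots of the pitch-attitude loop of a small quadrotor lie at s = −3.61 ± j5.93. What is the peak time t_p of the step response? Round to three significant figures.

t_p = π/ω_d with ω_d = 5.93 (the imaginary part), so t_p = 0.530 s.

t_p ≈ 0.530 s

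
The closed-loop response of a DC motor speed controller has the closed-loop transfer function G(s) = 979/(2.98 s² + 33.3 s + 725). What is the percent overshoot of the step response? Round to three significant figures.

%OS ≈ 30.0%

Dividing through by 2.98: denominator becomes s² + 11.17 s + 243.3.
So ω_n = √243.3 = 15.6 rad/s and ζ = 11.17/(2·15.6) = 0.358.
Overshoot: exp(−π·0.358/√(1−0.358²)) = 0.300, i.e. 30.0%.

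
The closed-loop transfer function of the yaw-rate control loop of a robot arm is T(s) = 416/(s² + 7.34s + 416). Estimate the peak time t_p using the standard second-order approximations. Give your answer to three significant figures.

t_p ≈ 0.157 s

Matching coefficients with s² + 2ζω_n s + ω_n² gives ω_n² = 416 ⇒ ω_n = 20.4 rad/s, and ζ = 7.34/(2ω_n) = 0.180.
ω_d = ω_n√(1−ζ²) = 20.1 rad/s. Then t_p = π/ω_d = 0.157 s.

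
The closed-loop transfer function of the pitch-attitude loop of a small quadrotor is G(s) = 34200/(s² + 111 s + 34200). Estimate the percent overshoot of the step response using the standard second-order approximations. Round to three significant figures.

%OS ≈ 37.2%

ω_n = √34200 = 185 rad/s; ζ = 111/(2·185) = 0.300.
Overshoot: exp(−π·0.300/√(1−0.300²)) = 0.372, i.e. 37.2%.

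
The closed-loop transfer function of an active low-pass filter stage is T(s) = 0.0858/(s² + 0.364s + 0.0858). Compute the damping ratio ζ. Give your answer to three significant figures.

ω_n = √0.0858 = 0.293 rad/s; ζ = 0.364/(2·0.293) = 0.621.

ζ ≈ 0.621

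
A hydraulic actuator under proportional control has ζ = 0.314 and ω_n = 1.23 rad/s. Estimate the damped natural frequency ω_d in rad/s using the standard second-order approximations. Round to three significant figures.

ω_d ≈ 1.17 rad/s

ω_d = ω_n√(1−ζ²) = 1.23·√0.901 = 1.17 rad/s.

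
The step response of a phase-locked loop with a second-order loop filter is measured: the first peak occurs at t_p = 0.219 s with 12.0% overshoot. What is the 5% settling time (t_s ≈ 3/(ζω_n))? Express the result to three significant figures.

ζ from %OS: ζ = |ln 0.120|/√(π²+ln²0.120) = 0.559.
From t_p = π/ω_d, ω_d = π/0.219 = 14.3 rad/s, so ω_n = ω_d/√(1−ζ²) = 17.3 rad/s.
t_s ≈ 3/(ζω_n) = 3/(0.559·17.3) = 0.310 s.

t_s ≈ 0.310 s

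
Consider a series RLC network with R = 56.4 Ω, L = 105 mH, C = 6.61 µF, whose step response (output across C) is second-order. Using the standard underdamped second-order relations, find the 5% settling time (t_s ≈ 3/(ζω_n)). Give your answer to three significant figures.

For a series RLC circuit (capacitor voltage as output), ω_n = 1/√(LC) = 1/√(105 mH · 6.61 µF) = 1200 rad/s.
ζ = (R/2)·√(C/L) = (56.4/2)·√(6.61 µF/105 mH) = 0.224.
t_s ≈ 3/(ζω_n) = 0.0112 s.

t_s ≈ 0.0112 s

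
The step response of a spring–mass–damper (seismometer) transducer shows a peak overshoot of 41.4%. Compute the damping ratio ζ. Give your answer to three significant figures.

ζ = −ln(OS)/√(π² + (ln OS)²). With OS = 0.414, ln OS = −0.8819 and ζ = 0.8819/3.263 = 0.270.

ζ ≈ 0.270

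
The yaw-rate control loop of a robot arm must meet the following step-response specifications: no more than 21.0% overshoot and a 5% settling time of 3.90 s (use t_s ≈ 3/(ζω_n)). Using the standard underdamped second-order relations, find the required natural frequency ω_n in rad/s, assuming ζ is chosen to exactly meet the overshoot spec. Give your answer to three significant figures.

ζ = −ln(OS)/√(π² + (ln OS)²). With OS = 0.210, ln OS = −1.561 and ζ = 1.561/3.508 = 0.445.
From t_s ≈ 3/(ζω_n): ω_n = 3/(ζ·t_s) = 3/(0.445·3.90) = 1.73 rad/s.

ω_n ≈ 1.73 rad/s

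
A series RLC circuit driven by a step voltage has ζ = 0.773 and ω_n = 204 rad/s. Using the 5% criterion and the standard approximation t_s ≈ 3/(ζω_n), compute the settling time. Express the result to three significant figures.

t_s ≈ 3/(ζω_n) = 3/(0.773 × 204) = 0.0190 s.

t_s ≈ 0.0190 s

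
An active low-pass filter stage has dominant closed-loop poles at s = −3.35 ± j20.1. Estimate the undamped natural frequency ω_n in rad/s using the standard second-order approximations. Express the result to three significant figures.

|pole| = ω_n = √(3.35² + 20.1²) = 20.4 rad/s; ζ = cos θ = σ/ω_n = 0.164.

ω_n ≈ 20.4 rad/s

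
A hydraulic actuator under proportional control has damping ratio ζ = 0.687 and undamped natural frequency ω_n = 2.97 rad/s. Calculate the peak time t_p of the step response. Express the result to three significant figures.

t_p ≈ 1.46 s

The damped frequency is ω_d = ω_n√(1−ζ²) = 2.97·√(1−0.472) = 2.16 rad/s.
Peak time t_p = π/ω_d = π/2.16 = 1.46 s.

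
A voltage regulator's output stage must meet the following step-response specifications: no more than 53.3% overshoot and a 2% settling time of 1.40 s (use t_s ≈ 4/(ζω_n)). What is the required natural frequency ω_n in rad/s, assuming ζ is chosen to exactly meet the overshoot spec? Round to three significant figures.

ω_n ≈ 14.5 rad/s

Inverting the overshoot relation: ζ = |ln 0.533|/√(π² + ln²0.533) = 0.196.
From t_s ≈ 4/(ζω_n): ω_n = 4/(ζ·t_s) = 4/(0.196·1.40) = 14.5 rad/s.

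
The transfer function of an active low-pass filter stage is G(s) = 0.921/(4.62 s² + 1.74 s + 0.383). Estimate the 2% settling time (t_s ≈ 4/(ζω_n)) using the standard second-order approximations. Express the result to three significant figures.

Dividing through by 4.62: denominator becomes s² + 0.3766 s + 0.08290.
So ω_n = √0.08290 = 0.288 rad/s and ζ = 0.3766/(2·0.288) = 0.654.
t_s ≈ 4/(ζω_n) = 21.2 s.

t_s ≈ 21.2 s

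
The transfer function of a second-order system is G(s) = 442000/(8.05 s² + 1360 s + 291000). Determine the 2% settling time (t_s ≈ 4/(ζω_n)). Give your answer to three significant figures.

Dividing through by 8.05: denominator becomes s² + 168.9 s + 36150.
So ω_n = √36150 = 190 rad/s and ζ = 168.9/(2·190) = 0.444.
t_s ≈ 4/(ζω_n) = 0.0474 s.

t_s ≈ 0.0474 s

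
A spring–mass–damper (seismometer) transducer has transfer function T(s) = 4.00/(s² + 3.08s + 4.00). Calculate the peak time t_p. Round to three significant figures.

t_p ≈ 2.46 s

Comparing the denominator to s² + 2ζω_n s + ω_n²: ω_n = √4.00 = 2.00 rad/s, and 2ζω_n = 3.08 so ζ = 3.08/(2·2.00) = 0.770.
ω_d = 2.00·√(1 − 0.770²) = 1.28 rad/s. Then t_p = π/ω_d = 2.46 s.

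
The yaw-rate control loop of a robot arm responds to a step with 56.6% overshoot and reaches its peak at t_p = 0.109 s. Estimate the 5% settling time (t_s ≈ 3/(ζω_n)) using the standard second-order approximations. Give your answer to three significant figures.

t_s ≈ 0.575 s

The overshoot fixes ζ = −ln(OS)/√(π²+ln²(OS)) = 0.178.
t_p = π/ω_d ⇒ ω_d = 28.8 rad/s; then ω_n = ω_d/√(1−ζ²) = 29.3 rad/s.
t_s ≈ 3/(ζω_n) = 3/(0.178·29.3) = 0.575 s.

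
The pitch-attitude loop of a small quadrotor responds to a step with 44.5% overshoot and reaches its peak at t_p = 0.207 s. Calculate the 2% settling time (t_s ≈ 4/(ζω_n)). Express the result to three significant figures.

t_s ≈ 1.02 s

From the overshoot, ζ = −ln(OS)/√(π²+ln²(OS)) = 0.250.
t_p = π/ω_d ⇒ ω_d = 15.2 rad/s; then ω_n = ω_d/√(1−ζ²) = 15.7 rad/s.
t_s ≈ 4/(ζω_n) = 4/(0.250·15.7) = 1.02 s.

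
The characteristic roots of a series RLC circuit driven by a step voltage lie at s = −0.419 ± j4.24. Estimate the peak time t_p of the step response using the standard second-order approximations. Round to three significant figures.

t_p = π/ω_d with ω_d = 4.24 (the imaginary part), so t_p = 0.741 s.

t_p ≈ 0.741 s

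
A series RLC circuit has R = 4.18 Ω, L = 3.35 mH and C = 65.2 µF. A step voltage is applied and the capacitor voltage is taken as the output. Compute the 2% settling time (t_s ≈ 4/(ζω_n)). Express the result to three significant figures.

For a series RLC circuit (capacitor voltage as output), ω_n = 1/√(LC) = 1/√(3.35 mH · 65.2 µF) = 2140 rad/s.
ζ = (R/2)·√(C/L) = (4.18/2)·√(65.2 µF/3.35 mH) = 0.292.
t_s ≈ 4/(ζω_n) = 0.00641 s.

t_s ≈ 0.00641 s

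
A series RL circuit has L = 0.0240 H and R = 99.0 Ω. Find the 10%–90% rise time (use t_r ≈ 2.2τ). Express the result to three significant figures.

t_r ≈ 0.000533 s

τ = L/R = 0.0240/99.0 = 0.000242 s.
t_r ≈ 2.2τ = 0.000533 s.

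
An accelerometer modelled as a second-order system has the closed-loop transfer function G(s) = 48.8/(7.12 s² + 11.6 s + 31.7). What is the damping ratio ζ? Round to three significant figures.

ζ ≈ 0.386

Dividing through by 7.12: denominator becomes s² + 1.629 s + 4.452.
So ω_n = √4.452 = 2.11 rad/s and ζ = 1.629/(2·2.11) = 0.386.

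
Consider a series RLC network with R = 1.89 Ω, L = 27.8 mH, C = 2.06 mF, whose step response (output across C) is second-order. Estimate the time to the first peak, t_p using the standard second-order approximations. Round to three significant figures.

For a series RLC circuit (capacitor voltage as output), ω_n = 1/√(LC) = 1/√(27.8 mH · 2.06 mF) = 132 rad/s.
ζ = (R/2)·√(C/L) = (1.89/2)·√(2.06 mF/27.8 mH) = 0.257.
The damped frequency ω_d = ω_n√(1−ζ²) = 128 rad/s. t_p = π/ω_d = 0.0246 s.

t_p ≈ 0.0246 s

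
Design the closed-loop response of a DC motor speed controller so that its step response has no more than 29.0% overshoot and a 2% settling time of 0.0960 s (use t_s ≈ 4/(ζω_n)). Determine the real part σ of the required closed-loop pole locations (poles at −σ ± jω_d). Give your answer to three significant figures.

σ ≈ 41.7

The settling-time spec alone fixes σ = ζω_n = 4/t_s = 4/0.0960 = 41.7.
(Overshoot then fixes ζ = 0.367 and hence ω_d = σ·√(1−ζ²)/ζ = 106 rad/s.)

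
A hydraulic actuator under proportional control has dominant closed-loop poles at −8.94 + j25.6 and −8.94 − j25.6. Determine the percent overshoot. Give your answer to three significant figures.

The poles are at −σ ± jω_d with σ = 8.94 and ω_d = 25.6, so ω_n = √(σ²+ω_d²) = 27.1 rad/s and ζ = σ/ω_n = 0.330.
%OS = 100·exp(−πζ/√(1−ζ²)) = 33.4%.

%OS ≈ 33.4%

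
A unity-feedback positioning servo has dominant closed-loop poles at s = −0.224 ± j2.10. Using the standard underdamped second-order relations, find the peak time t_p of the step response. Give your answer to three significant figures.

t_p ≈ 1.50 s

t_p = π/ω_d with ω_d = 2.10 (the imaginary part), so t_p = 1.50 s.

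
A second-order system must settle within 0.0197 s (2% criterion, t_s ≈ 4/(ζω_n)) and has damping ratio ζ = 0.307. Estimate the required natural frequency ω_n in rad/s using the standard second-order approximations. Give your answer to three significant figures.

ω_n ≈ 661 rad/s

Rearranging t_s ≈ 4/(ζω_n) gives ω_n = 4/(ζ·t_s) = 4/(0.307 × 0.0197) = 661 rad/s.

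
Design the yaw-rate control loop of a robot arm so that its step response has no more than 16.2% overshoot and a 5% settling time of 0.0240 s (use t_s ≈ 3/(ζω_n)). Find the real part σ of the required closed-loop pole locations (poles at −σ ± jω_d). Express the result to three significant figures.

σ ≈ 125

The settling-time spec alone fixes σ = ζω_n = 3/t_s = 3/0.0240 = 125.
(Overshoot then fixes ζ = 0.501 and hence ω_d = σ·√(1−ζ²)/ζ = 216 rad/s.)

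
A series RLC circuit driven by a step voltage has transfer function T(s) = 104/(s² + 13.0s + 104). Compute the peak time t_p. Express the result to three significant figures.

Matching coefficients with s² + 2ζω_n s + ω_n² gives ω_n² = 104 ⇒ ω_n = 10.2 rad/s, and ζ = 13.0/(2ω_n) = 0.637.
The damped frequency ω_d = ω_n√(1−ζ²) = 7.86 rad/s. Then t_p = π/ω_d = 0.400 s.

t_p ≈ 0.400 s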